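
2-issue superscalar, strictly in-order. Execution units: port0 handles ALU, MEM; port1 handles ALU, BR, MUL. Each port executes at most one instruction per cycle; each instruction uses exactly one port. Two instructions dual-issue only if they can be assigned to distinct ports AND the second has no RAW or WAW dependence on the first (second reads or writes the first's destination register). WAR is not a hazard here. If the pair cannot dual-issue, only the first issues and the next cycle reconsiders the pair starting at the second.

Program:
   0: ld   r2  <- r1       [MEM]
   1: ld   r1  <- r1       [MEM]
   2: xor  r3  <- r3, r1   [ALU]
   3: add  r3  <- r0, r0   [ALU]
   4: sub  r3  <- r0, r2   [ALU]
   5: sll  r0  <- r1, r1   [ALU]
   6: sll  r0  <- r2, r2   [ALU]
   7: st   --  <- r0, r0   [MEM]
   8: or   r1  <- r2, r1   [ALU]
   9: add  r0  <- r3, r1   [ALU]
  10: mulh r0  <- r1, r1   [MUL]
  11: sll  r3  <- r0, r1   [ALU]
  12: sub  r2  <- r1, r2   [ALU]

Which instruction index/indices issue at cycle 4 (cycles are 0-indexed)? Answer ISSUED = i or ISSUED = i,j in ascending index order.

c0: i0 ld.MEM  no-port MEM/MEM
c1: i1 ld.MEM  RAW r1
c2: i2 xor.ALU  WAW r3
c3: i3 add.ALU  WAW r3
c4: i4/i5 sub.ALU sll.ALU  2-wide
c5: i6 sll.ALU  RAW r0
c6: i7/i8 st.MEM or.ALU  2-wide
c7: i9 add.ALU  WAW r0
c8: i10 mulh.MUL  RAW r0
c9: i11/i12 sll.ALU sub.ALU  2-wide

ISSUED = 4,5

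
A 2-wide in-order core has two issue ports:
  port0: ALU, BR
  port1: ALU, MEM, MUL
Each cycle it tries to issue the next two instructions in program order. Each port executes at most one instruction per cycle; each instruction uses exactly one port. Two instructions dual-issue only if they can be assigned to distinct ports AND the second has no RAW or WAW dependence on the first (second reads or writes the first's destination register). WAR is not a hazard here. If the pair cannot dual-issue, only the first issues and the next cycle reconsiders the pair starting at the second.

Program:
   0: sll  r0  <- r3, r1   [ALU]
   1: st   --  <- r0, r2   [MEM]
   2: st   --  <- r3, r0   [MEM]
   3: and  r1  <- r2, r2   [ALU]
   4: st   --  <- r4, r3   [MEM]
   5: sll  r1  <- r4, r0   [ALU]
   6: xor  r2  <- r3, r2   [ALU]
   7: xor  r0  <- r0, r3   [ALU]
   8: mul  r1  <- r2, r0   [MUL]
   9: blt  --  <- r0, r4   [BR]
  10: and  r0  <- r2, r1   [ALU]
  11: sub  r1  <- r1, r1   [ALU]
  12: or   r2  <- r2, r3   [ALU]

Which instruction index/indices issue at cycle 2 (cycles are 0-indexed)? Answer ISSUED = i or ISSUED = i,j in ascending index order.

[0] i0  sll  -- RAW r0
[1] i1  st  -- no-port MEM/MEM
[2] i2&i3  st and  -- 2-wide
[3] i4&i5  st sll  -- 2-wide
[4] i6&i7  xor xor  -- 2-wide
[5] i8&i9  mul blt  -- 2-wide
[6] i10&i11  and sub  -- 2-wide
[7] i12  or  -- tail

ISSUED = 2,3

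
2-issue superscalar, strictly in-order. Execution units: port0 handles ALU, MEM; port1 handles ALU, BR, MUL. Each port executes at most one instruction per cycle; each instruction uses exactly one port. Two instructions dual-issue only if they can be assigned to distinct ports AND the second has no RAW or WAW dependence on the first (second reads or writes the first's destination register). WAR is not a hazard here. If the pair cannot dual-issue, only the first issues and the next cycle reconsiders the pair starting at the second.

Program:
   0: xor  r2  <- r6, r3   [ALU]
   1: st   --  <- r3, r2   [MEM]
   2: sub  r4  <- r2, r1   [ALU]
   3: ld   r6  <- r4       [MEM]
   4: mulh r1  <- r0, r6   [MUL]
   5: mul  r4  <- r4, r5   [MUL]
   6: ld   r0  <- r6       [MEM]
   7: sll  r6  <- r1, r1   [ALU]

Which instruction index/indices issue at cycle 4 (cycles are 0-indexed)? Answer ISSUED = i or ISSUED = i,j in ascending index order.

ISSUED = 5,6

t=0 i0:xor ; RAW r2
t=1 i1/i2:st sub ; 2-wide
t=2 i3:ld ; RAW r6
t=3 i4:mulh ; no-port MUL/MUL
t=4 i5/i6:mul ld ; 2-wide
t=5 i7:sll ; tail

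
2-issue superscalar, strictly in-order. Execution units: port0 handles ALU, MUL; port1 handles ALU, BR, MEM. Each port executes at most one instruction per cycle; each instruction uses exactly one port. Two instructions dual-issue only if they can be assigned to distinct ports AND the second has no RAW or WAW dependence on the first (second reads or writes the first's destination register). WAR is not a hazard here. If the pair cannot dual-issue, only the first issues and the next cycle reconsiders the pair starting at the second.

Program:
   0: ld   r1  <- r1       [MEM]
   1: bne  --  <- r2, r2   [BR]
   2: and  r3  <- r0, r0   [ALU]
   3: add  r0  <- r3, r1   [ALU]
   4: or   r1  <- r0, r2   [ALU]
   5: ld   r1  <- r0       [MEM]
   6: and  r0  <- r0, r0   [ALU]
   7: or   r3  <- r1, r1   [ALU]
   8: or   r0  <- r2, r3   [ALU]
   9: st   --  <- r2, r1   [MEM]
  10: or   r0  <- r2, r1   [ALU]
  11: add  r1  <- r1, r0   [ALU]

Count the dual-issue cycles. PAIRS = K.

PAIRS = 3

[0] i0  ld.MEM  -- no-port MEM/BR
[1] i1/i2  bne.BR;and.ALU  -- 2-wide
[2] i3  add.ALU  -- RAW r0
[3] i4  or.ALU  -- WAW r1
[4] i5/i6  ld.MEM;and.ALU  -- 2-wide
[5] i7  or.ALU  -- RAW r3
[6] i8/i9  or.ALU;st.MEM  -- 2-wide
[7] i10  or.ALU  -- RAW r0
[8] i11  add.ALU  -- tail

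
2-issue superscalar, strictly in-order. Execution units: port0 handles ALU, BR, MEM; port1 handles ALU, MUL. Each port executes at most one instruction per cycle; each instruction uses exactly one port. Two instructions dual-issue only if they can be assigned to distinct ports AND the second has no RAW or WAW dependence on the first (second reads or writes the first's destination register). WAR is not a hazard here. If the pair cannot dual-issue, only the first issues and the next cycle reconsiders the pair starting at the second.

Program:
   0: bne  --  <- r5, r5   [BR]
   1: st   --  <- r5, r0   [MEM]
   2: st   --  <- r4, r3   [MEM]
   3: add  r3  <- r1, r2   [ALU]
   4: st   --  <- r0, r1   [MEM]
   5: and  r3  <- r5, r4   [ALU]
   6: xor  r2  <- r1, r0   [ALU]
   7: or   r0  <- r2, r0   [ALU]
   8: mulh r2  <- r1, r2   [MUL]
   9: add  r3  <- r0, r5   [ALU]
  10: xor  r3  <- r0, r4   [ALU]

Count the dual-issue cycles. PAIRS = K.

PAIRS = 3

[0] i0  bne.BR  -- no-port BR/MEM
[1] i1  st.MEM  -- no-port MEM/MEM
[2] i2&i3  st.MEM/add.ALU  -- pair
[3] i4&i5  st.MEM/and.ALU  -- pair
[4] i6  xor.ALU  -- RAW r2
[5] i7&i8  or.ALU/mulh.MUL  -- pair
[6] i9  add.ALU  -- WAW r3
[7] i10  xor.ALU  -- tail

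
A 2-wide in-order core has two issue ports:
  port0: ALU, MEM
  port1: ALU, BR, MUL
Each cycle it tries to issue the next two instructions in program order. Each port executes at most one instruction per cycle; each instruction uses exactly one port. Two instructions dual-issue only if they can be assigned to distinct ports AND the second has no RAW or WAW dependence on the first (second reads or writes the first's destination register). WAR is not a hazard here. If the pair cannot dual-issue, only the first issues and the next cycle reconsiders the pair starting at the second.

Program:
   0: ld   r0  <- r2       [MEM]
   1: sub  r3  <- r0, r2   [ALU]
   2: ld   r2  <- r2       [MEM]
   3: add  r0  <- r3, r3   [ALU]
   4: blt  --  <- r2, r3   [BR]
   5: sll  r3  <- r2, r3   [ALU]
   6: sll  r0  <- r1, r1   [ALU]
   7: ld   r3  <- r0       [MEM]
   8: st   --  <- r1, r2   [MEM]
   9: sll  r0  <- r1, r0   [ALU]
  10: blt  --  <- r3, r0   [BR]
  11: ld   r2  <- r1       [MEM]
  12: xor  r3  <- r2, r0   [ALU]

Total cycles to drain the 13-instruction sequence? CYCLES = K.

[0] i0  ld  -- RAW r0
[1] i1/i2  sub/ld  -- dual
[2] i3/i4  add/blt  -- dual
[3] i5/i6  sll/sll  -- dual
[4] i7  ld  -- no-port MEM/MEM
[5] i8/i9  st/sll  -- dual
[6] i10/i11  blt/ld  -- dual
[7] i12  xor  -- tail

CYCLES = 8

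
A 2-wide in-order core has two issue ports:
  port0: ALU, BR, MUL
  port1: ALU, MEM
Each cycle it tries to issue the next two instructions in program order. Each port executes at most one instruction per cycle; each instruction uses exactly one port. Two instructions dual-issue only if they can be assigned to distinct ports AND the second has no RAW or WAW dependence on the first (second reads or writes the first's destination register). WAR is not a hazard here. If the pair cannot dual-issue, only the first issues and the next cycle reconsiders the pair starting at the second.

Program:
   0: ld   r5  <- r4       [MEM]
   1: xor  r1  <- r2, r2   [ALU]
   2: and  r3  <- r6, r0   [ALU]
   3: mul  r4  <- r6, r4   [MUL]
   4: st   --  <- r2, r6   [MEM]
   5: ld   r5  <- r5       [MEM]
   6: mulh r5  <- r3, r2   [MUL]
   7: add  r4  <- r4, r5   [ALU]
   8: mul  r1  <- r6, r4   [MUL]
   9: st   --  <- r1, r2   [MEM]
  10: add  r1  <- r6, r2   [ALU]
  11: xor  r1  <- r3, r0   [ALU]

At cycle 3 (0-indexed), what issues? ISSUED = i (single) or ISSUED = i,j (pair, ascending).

ISSUED = 5

t=0 i0&i1:ld.MEM xor.ALU ; pair
t=1 i2&i3:and.ALU mul.MUL ; pair
t=2 i4:st.MEM ; no-port MEM/MEM
t=3 i5:ld.MEM ; WAW r5
t=4 i6:mulh.MUL ; RAW r5
t=5 i7:add.ALU ; RAW r4
t=6 i8:mul.MUL ; RAW r1
t=7 i9&i10:st.MEM add.ALU ; pair
t=8 i11:xor.ALU ; tail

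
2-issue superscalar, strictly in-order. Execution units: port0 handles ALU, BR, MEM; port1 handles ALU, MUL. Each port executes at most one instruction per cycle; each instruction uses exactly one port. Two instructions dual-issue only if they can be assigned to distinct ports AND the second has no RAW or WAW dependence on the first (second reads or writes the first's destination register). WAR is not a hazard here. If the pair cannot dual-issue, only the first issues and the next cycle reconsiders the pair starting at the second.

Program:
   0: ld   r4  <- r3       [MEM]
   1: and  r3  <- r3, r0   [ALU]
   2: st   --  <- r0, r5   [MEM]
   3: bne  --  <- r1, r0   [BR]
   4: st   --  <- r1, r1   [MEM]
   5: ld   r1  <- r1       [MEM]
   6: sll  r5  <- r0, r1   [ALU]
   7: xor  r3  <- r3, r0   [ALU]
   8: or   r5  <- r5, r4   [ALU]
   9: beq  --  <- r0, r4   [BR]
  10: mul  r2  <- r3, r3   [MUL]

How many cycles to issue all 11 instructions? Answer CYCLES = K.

t=0 i0/i1:ld+and ; 2-wide
t=1 i2:st ; no-port MEM/BR
t=2 i3:bne ; no-port BR/MEM
t=3 i4:st ; no-port MEM/MEM
t=4 i5:ld ; RAW r1
t=5 i6/i7:sll+xor ; 2-wide
t=6 i8/i9:or+beq ; 2-wide
t=7 i10:mul ; tail

CYCLES = 8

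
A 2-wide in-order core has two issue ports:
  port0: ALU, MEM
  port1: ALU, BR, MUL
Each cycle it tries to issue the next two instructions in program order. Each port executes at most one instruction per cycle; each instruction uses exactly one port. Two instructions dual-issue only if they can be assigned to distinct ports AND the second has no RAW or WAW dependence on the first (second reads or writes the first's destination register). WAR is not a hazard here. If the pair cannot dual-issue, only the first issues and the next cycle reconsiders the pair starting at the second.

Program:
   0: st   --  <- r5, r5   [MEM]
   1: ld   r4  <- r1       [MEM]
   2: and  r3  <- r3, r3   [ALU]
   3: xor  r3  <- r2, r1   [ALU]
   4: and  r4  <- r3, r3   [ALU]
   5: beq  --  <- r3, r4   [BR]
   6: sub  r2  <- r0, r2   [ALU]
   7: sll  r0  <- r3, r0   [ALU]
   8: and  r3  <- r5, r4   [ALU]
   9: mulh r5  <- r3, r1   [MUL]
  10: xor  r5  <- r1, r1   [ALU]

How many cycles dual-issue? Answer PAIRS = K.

PAIRS = 3

c0: i0 st.MEM  no-port MEM/MEM
c1: i1+i2 ld.MEM+and.ALU  2-wide
c2: i3 xor.ALU  RAW r3
c3: i4 and.ALU  RAW r4
c4: i5+i6 beq.BR+sub.ALU  2-wide
c5: i7+i8 sll.ALU+and.ALU  2-wide
c6: i9 mulh.MUL  WAW r5
c7: i10 xor.ALU  tail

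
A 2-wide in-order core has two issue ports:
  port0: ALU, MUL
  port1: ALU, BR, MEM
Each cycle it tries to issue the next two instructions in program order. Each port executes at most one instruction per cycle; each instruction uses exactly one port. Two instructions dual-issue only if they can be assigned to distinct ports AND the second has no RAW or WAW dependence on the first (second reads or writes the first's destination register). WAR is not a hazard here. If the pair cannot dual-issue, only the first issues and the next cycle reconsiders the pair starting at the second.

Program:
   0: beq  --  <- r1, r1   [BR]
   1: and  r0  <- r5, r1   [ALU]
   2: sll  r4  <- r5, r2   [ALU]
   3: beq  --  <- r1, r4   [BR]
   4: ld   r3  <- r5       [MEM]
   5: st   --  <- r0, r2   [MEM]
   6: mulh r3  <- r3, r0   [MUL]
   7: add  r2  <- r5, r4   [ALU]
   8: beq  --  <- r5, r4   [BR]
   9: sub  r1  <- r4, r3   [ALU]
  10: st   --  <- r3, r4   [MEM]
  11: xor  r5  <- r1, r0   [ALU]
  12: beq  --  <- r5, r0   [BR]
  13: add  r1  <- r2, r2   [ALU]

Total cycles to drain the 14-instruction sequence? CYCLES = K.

t=0 i0+i1:beq/and ; pair
t=1 i2:sll ; RAW r4
t=2 i3:beq ; no-port BR/MEM
t=3 i4:ld ; no-port MEM/MEM
t=4 i5+i6:st/mulh ; pair
t=5 i7+i8:add/beq ; pair
t=6 i9+i10:sub/st ; pair
t=7 i11:xor ; RAW r5
t=8 i12+i13:beq/add ; pair

CYCLES = 9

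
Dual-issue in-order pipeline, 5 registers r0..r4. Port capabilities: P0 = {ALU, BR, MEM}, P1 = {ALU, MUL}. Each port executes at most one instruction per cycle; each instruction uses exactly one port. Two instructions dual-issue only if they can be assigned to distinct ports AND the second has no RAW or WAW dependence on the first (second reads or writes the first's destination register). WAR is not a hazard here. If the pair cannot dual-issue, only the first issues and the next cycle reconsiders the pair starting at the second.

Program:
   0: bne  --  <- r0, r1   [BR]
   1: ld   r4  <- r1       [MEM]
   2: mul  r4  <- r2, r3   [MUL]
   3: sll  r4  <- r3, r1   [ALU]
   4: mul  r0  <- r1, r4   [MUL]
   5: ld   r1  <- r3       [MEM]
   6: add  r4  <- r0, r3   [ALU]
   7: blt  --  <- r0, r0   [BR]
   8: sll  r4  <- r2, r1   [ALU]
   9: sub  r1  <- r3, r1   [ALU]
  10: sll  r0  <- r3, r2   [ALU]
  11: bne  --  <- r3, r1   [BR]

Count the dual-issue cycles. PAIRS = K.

PAIRS = 4

  cy0 -> i0 (bne.BR) no-port BR/MEM
  cy1 -> i1 (ld.MEM) WAW r4
  cy2 -> i2 (mul.MUL) WAW r4
  cy3 -> i3 (sll.ALU) RAW r4
  cy4 -> i4,i5 (mul.MUL ld.MEM) dual
  cy5 -> i6,i7 (add.ALU blt.BR) dual
  cy6 -> i8,i9 (sll.ALU sub.ALU) dual
  cy7 -> i10,i11 (sll.ALU bne.BR) dual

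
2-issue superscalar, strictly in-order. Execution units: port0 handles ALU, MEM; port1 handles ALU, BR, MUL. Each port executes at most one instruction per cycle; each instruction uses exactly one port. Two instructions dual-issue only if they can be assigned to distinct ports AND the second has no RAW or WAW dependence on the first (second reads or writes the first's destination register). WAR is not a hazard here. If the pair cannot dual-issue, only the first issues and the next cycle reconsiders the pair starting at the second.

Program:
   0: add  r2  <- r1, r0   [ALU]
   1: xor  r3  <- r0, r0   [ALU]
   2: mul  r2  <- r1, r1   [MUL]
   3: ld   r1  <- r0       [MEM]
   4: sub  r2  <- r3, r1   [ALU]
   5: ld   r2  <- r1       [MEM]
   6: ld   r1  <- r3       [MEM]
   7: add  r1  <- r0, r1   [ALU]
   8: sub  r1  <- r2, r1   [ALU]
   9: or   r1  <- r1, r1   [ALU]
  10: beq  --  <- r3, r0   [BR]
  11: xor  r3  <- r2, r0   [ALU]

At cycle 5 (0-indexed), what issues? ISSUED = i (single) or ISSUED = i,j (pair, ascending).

ISSUED = 7

#0 head=0: add.ALU;xor.ALU i0+i1 2-wide
#1 head=2: mul.MUL;ld.MEM i2+i3 2-wide
#2 head=4: sub.ALU i4 WAW r2
#3 head=5: ld.MEM i5 no-port MEM/MEM
#4 head=6: ld.MEM i6 RAW+WAW r1
#5 head=7: add.ALU i7 RAW+WAW r1
#6 head=8: sub.ALU i8 RAW+WAW r1
#7 head=9: or.ALU;beq.BR i9+i10 2-wide
#8 head=11: xor.ALU i11 tail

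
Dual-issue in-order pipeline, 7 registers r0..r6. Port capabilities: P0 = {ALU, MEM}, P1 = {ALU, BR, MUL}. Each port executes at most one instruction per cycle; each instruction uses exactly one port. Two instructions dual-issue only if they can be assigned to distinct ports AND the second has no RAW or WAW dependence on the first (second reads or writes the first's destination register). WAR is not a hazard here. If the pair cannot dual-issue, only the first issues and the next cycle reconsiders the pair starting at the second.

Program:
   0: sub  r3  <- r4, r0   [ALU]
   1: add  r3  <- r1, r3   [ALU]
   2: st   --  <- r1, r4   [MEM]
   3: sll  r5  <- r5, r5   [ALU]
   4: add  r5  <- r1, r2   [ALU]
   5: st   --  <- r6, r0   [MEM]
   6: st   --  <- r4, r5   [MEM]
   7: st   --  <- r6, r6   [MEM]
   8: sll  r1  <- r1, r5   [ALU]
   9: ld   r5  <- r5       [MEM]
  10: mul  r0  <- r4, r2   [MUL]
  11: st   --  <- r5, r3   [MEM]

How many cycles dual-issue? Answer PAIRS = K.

[0] i0  sub  -- RAW+WAW r3
[1] i1/i2  add+st  -- dual
[2] i3  sll  -- WAW r5
[3] i4/i5  add+st  -- dual
[4] i6  st  -- no-port MEM/MEM
[5] i7/i8  st+sll  -- dual
[6] i9/i10  ld+mul  -- dual
[7] i11  st  -- tail

PAIRS = 4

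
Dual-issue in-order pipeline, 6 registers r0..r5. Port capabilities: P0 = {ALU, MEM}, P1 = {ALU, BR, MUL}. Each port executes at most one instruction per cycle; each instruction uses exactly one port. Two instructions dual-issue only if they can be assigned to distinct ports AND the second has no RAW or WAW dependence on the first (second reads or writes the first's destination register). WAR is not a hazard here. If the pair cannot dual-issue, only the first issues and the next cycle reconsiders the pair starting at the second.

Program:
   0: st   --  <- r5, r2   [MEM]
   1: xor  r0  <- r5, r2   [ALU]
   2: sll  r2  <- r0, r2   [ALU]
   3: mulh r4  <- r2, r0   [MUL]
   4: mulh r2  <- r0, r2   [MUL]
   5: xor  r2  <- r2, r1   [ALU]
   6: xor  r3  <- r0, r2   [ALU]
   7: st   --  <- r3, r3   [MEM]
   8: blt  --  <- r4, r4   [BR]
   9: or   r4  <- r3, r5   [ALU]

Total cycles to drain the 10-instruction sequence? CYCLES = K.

CYCLES = 8

  cy0 -> i0/i1 (st.MEM;xor.ALU) 2-wide
  cy1 -> i2 (sll.ALU) RAW r2
  cy2 -> i3 (mulh.MUL) no-port MUL/MUL
  cy3 -> i4 (mulh.MUL) RAW+WAW r2
  cy4 -> i5 (xor.ALU) RAW r2
  cy5 -> i6 (xor.ALU) RAW r3
  cy6 -> i7/i8 (st.MEM;blt.BR) 2-wide
  cy7 -> i9 (or.ALU) tail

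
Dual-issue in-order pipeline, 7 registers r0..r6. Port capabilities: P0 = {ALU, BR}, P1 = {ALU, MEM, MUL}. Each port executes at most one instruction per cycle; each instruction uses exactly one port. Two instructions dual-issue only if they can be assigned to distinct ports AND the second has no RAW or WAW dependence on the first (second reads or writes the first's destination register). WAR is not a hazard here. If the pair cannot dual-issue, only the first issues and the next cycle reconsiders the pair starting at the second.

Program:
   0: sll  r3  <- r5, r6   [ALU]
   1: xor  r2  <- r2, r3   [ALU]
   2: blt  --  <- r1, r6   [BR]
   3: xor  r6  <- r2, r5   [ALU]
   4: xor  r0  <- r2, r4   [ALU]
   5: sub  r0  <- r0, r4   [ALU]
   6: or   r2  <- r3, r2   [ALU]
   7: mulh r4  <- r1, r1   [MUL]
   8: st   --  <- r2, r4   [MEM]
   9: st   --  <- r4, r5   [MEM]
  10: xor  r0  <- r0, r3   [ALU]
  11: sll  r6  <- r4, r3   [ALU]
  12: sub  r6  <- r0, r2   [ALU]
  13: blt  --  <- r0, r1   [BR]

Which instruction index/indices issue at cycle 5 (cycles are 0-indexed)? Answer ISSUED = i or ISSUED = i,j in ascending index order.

ISSUED = 8

0. sll.ALU @i0  | RAW r3
1. xor.ALU+blt.BR @i1,i2  | 2-wide
2. xor.ALU+xor.ALU @i3,i4  | 2-wide
3. sub.ALU+or.ALU @i5,i6  | 2-wide
4. mulh.MUL @i7  | no-port MUL/MEM
5. st.MEM @i8  | no-port MEM/MEM
6. st.MEM+xor.ALU @i9,i10  | 2-wide
7. sll.ALU @i11  | WAW r6
8. sub.ALU+blt.BR @i12,i13  | 2-wide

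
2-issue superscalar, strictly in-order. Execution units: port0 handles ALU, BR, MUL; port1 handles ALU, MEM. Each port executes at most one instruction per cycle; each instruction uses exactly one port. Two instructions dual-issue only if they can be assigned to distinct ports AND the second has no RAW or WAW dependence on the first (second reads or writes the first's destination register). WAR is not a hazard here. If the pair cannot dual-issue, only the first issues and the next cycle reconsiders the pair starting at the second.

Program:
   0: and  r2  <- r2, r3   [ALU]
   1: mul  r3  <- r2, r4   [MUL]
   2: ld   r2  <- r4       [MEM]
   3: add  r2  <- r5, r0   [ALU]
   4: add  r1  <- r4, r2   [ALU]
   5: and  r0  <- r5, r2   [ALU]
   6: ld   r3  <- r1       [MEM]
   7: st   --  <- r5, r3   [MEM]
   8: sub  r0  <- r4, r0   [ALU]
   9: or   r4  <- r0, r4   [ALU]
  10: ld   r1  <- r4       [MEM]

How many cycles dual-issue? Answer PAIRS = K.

0. and.ALU @i0  | RAW r2
1. mul.MUL ld.MEM @i1&i2  | pair
2. add.ALU @i3  | RAW r2
3. add.ALU and.ALU @i4&i5  | pair
4. ld.MEM @i6  | no-port MEM/MEM
5. st.MEM sub.ALU @i7&i8  | pair
6. or.ALU @i9  | RAW r4
7. ld.MEM @i10  | tail

PAIRS = 3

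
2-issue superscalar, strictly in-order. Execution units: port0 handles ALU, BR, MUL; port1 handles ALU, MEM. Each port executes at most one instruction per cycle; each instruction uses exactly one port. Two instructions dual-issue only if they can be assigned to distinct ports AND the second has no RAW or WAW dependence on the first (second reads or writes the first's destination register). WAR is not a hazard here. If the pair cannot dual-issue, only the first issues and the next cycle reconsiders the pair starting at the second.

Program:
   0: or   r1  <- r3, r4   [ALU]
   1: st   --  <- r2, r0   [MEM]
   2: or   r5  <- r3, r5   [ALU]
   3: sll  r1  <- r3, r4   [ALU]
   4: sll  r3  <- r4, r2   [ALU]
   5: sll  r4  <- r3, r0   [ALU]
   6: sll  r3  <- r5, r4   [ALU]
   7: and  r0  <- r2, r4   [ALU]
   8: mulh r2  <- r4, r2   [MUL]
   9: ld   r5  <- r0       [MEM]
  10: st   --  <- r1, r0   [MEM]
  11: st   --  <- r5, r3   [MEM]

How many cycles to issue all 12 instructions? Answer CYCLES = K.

CYCLES = 8

  cy0 -> i0/i1 (or/st) dual
  cy1 -> i2/i3 (or/sll) dual
  cy2 -> i4 (sll) RAW r3
  cy3 -> i5 (sll) RAW r4
  cy4 -> i6/i7 (sll/and) dual
  cy5 -> i8/i9 (mulh/ld) dual
  cy6 -> i10 (st) no-port MEM/MEM
  cy7 -> i11 (st) tail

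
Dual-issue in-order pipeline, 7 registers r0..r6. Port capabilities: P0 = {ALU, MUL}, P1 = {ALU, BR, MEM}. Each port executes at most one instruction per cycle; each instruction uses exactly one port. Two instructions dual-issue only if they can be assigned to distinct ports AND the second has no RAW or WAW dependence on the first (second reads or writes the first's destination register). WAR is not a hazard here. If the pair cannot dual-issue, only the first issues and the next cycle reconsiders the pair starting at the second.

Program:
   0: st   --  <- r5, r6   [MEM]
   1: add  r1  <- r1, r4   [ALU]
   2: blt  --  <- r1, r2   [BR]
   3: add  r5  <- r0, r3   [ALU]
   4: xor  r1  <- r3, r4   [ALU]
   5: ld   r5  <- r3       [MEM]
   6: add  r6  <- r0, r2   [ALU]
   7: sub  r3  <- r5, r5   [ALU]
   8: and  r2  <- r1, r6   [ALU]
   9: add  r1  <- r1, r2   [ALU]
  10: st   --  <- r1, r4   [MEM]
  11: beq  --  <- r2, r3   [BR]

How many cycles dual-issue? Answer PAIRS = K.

[0] i0,i1  st.MEM/add.ALU  -- 2-wide
[1] i2,i3  blt.BR/add.ALU  -- 2-wide
[2] i4,i5  xor.ALU/ld.MEM  -- 2-wide
[3] i6,i7  add.ALU/sub.ALU  -- 2-wide
[4] i8  and.ALU  -- RAW r2
[5] i9  add.ALU  -- RAW r1
[6] i10  st.MEM  -- no-port MEM/BR
[7] i11  beq.BR  -- tail

PAIRS = 4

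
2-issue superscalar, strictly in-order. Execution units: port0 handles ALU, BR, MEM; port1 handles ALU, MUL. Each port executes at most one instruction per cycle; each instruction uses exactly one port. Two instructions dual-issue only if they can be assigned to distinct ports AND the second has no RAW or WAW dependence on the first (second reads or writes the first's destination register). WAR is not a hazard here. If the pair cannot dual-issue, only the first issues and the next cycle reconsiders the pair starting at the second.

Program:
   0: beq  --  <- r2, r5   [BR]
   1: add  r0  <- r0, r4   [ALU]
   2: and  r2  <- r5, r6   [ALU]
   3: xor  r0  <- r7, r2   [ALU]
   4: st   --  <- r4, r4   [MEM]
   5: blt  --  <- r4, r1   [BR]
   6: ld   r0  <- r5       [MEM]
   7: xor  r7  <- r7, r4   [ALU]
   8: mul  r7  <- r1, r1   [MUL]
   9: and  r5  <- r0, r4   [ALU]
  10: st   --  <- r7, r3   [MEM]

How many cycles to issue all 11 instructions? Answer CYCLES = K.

CYCLES = 7

0. beq.BR;add.ALU @i0+i1  | 2-wide
1. and.ALU @i2  | RAW r2
2. xor.ALU;st.MEM @i3+i4  | 2-wide
3. blt.BR @i5  | no-port BR/MEM
4. ld.MEM;xor.ALU @i6+i7  | 2-wide
5. mul.MUL;and.ALU @i8+i9  | 2-wide
6. st.MEM @i10  | tail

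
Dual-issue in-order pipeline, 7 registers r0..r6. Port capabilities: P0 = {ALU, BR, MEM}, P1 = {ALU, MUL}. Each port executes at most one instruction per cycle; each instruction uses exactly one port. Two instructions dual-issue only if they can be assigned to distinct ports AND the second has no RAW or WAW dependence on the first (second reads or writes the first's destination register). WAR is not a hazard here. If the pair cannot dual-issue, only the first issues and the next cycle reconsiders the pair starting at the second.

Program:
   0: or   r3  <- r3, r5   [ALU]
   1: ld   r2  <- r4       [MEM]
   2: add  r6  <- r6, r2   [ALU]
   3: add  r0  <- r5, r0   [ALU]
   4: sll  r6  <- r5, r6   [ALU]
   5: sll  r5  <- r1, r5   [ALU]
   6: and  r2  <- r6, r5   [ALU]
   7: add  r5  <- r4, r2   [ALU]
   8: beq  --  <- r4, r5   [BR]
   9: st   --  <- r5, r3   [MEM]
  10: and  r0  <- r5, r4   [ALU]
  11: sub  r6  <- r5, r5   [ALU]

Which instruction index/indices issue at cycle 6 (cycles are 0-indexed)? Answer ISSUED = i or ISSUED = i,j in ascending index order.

t=0 i0/i1:or/ld ; pair
t=1 i2/i3:add/add ; pair
t=2 i4/i5:sll/sll ; pair
t=3 i6:and ; RAW r2
t=4 i7:add ; RAW r5
t=5 i8:beq ; no-port BR/MEM
t=6 i9/i10:st/and ; pair
t=7 i11:sub ; tail

ISSUED = 9,10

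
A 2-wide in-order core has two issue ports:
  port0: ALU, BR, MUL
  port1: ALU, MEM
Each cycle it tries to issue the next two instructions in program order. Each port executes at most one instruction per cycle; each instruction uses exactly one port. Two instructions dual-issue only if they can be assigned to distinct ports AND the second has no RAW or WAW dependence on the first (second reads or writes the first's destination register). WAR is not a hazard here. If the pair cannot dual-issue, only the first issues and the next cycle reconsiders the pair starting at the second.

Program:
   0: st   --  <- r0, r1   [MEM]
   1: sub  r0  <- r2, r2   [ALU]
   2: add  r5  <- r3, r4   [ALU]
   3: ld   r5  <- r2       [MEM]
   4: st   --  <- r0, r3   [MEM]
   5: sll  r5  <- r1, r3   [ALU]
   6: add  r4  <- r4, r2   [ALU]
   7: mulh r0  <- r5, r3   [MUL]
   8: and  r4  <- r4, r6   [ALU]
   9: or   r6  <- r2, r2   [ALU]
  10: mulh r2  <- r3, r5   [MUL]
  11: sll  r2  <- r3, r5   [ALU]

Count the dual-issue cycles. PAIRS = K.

PAIRS = 4

c0: i0&i1 st.MEM;sub.ALU  pair
c1: i2 add.ALU  WAW r5
c2: i3 ld.MEM  no-port MEM/MEM
c3: i4&i5 st.MEM;sll.ALU  pair
c4: i6&i7 add.ALU;mulh.MUL  pair
c5: i8&i9 and.ALU;or.ALU  pair
c6: i10 mulh.MUL  WAW r2
c7: i11 sll.ALU  tail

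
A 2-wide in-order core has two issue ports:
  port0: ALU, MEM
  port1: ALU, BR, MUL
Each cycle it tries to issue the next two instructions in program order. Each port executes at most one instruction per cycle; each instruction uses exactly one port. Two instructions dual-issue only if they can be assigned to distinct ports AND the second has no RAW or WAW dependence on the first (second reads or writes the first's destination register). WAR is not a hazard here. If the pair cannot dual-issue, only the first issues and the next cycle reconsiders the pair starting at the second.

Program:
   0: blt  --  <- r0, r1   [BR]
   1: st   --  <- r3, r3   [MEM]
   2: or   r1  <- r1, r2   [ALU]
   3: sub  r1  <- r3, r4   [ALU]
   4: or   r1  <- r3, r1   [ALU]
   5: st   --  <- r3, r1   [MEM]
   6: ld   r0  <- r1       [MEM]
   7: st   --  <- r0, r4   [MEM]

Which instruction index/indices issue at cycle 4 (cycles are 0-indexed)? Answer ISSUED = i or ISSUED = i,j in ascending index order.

ISSUED = 5

#0 head=0: blt st i0+i1 dual
#1 head=2: or i2 WAW r1
#2 head=3: sub i3 RAW+WAW r1
#3 head=4: or i4 RAW r1
#4 head=5: st i5 no-port MEM/MEM
#5 head=6: ld i6 no-port MEM/MEM
#6 head=7: st i7 tail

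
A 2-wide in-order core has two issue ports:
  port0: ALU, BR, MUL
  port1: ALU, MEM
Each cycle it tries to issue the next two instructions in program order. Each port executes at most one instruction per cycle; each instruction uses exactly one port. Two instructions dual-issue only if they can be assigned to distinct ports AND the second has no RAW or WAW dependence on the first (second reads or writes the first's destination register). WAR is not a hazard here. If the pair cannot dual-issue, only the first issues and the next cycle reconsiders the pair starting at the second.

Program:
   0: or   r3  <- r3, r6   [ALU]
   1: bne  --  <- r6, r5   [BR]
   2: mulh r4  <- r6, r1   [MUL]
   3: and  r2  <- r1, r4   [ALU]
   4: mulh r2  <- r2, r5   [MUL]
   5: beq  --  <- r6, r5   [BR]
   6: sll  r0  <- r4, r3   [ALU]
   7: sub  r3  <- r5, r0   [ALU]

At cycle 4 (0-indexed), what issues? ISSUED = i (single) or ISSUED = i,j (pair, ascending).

[0] i0+i1  or/bne  -- 2-wide
[1] i2  mulh  -- RAW r4
[2] i3  and  -- RAW+WAW r2
[3] i4  mulh  -- no-port MUL/BR
[4] i5+i6  beq/sll  -- 2-wide
[5] i7  sub  -- tail

ISSUED = 5,6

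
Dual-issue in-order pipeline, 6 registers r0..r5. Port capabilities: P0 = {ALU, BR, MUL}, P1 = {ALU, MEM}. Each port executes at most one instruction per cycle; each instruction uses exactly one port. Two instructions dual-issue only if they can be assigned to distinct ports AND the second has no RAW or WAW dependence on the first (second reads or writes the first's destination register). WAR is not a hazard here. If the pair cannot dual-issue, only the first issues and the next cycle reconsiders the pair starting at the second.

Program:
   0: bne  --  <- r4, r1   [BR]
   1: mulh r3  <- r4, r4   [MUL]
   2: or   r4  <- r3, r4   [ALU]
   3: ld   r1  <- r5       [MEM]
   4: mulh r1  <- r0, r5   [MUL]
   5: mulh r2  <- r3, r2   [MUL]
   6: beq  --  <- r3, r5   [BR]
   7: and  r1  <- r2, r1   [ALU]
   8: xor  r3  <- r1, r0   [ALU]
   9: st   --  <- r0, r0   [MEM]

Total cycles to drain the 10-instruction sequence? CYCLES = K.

#0 head=0: bne.BR i0 no-port BR/MUL
#1 head=1: mulh.MUL i1 RAW r3
#2 head=2: or.ALU+ld.MEM i2&i3 2-wide
#3 head=4: mulh.MUL i4 no-port MUL/MUL
#4 head=5: mulh.MUL i5 no-port MUL/BR
#5 head=6: beq.BR+and.ALU i6&i7 2-wide
#6 head=8: xor.ALU+st.MEM i8&i9 2-wide

CYCLES = 7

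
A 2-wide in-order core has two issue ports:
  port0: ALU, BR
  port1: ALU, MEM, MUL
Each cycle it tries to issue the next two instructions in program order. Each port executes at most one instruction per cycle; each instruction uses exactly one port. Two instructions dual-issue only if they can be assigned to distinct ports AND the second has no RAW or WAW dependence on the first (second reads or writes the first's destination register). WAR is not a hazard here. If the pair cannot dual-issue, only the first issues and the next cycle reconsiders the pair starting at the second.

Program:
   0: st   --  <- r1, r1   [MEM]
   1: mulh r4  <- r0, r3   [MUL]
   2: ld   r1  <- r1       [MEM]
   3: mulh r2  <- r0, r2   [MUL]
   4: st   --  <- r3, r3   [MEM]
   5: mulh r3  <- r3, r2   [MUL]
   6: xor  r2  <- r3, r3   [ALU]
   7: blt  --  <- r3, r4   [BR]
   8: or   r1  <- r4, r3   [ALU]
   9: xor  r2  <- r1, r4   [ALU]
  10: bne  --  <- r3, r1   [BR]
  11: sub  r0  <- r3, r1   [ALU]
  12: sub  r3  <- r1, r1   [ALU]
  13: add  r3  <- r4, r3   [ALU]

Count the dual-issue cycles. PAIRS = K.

PAIRS = 3

0. st.MEM @i0  | no-port MEM/MUL
1. mulh.MUL @i1  | no-port MUL/MEM
2. ld.MEM @i2  | no-port MEM/MUL
3. mulh.MUL @i3  | no-port MUL/MEM
4. st.MEM @i4  | no-port MEM/MUL
5. mulh.MUL @i5  | RAW r3
6. xor.ALU+blt.BR @i6,i7  | pair
7. or.ALU @i8  | RAW r1
8. xor.ALU+bne.BR @i9,i10  | pair
9. sub.ALU+sub.ALU @i11,i12  | pair
10. add.ALU @i13  | tail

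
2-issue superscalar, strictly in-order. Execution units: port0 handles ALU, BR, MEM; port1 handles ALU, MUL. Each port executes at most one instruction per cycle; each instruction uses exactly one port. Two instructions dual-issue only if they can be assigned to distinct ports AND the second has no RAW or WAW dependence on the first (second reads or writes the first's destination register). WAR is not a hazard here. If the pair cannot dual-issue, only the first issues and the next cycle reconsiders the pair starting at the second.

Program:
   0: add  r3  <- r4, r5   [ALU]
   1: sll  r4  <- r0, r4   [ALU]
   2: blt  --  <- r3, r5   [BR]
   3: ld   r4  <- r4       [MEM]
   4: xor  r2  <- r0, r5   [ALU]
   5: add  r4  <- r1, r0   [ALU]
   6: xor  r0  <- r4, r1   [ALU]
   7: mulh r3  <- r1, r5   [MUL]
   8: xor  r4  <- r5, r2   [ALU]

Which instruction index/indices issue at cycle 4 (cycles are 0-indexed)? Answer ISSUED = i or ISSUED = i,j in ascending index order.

ISSUED = 6,7

t=0 i0,i1:add.ALU/sll.ALU ; 2-wide
t=1 i2:blt.BR ; no-port BR/MEM
t=2 i3,i4:ld.MEM/xor.ALU ; 2-wide
t=3 i5:add.ALU ; RAW r4
t=4 i6,i7:xor.ALU/mulh.MUL ; 2-wide
t=5 i8:xor.ALU ; tail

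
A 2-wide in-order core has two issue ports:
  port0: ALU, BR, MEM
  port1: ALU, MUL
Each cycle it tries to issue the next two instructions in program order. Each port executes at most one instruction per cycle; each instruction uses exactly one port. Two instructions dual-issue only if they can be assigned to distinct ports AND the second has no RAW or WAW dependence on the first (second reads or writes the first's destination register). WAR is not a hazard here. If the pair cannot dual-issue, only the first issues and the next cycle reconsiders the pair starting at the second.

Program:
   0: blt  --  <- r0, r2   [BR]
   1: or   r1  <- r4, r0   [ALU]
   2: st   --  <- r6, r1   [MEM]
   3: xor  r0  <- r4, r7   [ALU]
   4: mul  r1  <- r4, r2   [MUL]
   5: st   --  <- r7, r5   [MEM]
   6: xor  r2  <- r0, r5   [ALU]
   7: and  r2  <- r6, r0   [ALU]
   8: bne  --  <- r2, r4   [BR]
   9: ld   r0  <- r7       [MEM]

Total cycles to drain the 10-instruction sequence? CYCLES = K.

0. blt.BR+or.ALU @i0/i1  | dual
1. st.MEM+xor.ALU @i2/i3  | dual
2. mul.MUL+st.MEM @i4/i5  | dual
3. xor.ALU @i6  | WAW r2
4. and.ALU @i7  | RAW r2
5. bne.BR @i8  | no-port BR/MEM
6. ld.MEM @i9  | tail

CYCLES = 7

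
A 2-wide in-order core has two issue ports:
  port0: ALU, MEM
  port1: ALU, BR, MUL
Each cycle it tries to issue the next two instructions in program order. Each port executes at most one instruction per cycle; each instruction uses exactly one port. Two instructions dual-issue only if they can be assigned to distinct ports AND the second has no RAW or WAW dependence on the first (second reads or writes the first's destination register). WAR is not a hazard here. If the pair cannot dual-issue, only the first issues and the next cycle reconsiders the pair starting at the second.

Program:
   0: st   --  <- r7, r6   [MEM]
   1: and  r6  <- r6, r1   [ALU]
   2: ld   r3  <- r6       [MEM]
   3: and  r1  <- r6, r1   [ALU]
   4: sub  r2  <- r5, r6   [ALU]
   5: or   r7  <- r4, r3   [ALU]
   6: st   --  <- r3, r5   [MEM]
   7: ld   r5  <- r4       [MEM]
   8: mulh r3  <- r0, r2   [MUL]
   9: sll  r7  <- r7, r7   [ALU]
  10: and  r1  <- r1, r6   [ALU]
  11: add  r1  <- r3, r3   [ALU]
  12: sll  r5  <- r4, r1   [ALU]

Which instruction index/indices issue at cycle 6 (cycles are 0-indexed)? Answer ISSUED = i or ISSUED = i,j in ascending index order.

  cy0 -> i0+i1 (st/and) dual
  cy1 -> i2+i3 (ld/and) dual
  cy2 -> i4+i5 (sub/or) dual
  cy3 -> i6 (st) no-port MEM/MEM
  cy4 -> i7+i8 (ld/mulh) dual
  cy5 -> i9+i10 (sll/and) dual
  cy6 -> i11 (add) RAW r1
  cy7 -> i12 (sll) tail

ISSUED = 11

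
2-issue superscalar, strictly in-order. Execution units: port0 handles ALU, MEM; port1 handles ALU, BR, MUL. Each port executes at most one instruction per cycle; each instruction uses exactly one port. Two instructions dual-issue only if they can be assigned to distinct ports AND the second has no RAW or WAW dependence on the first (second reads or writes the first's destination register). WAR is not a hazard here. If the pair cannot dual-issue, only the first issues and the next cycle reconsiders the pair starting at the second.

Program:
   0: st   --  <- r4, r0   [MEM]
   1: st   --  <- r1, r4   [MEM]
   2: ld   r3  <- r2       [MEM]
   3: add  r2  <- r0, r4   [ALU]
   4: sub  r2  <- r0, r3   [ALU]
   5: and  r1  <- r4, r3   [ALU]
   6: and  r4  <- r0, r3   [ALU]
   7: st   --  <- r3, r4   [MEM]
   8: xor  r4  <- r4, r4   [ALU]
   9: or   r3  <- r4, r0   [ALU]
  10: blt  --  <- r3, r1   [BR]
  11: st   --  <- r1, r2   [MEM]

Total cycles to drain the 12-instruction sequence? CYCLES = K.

  cy0 -> i0 (st) no-port MEM/MEM
  cy1 -> i1 (st) no-port MEM/MEM
  cy2 -> i2&i3 (ld/add) 2-wide
  cy3 -> i4&i5 (sub/and) 2-wide
  cy4 -> i6 (and) RAW r4
  cy5 -> i7&i8 (st/xor) 2-wide
  cy6 -> i9 (or) RAW r3
  cy7 -> i10&i11 (blt/st) 2-wide

CYCLES = 8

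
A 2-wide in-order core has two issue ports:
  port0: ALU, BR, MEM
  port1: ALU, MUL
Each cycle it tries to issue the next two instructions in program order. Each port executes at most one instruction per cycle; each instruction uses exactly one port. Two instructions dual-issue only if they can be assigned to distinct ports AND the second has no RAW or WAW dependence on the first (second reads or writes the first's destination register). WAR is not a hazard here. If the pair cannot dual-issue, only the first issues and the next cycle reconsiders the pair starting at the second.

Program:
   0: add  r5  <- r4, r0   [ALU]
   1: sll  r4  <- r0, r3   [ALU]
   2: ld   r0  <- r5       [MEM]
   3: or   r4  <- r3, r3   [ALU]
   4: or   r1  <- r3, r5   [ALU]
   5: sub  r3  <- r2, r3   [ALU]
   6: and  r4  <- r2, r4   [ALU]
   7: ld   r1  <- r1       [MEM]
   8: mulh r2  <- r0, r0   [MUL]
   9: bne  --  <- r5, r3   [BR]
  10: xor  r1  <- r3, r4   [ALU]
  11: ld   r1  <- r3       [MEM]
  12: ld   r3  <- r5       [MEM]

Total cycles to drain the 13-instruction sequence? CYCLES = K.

[0] i0+i1  add.ALU;sll.ALU  -- pair
[1] i2+i3  ld.MEM;or.ALU  -- pair
[2] i4+i5  or.ALU;sub.ALU  -- pair
[3] i6+i7  and.ALU;ld.MEM  -- pair
[4] i8+i9  mulh.MUL;bne.BR  -- pair
[5] i10  xor.ALU  -- WAW r1
[6] i11  ld.MEM  -- no-port MEM/MEM
[7] i12  ld.MEM  -- tail

CYCLES = 8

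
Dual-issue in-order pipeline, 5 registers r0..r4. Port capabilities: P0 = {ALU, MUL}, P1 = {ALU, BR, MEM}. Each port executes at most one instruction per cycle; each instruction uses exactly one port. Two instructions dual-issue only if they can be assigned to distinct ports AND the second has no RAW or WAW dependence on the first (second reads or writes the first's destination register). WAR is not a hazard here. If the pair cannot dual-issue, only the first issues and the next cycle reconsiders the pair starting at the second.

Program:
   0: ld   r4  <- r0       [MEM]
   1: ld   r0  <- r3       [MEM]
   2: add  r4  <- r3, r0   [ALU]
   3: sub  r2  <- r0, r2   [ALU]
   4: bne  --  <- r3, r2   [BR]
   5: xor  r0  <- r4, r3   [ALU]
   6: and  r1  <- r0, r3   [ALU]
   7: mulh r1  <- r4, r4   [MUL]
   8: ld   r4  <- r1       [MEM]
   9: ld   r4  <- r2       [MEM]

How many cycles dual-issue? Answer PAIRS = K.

PAIRS = 2

[0] i0  ld.MEM  -- no-port MEM/MEM
[1] i1  ld.MEM  -- RAW r0
[2] i2/i3  add.ALU+sub.ALU  -- 2-wide
[3] i4/i5  bne.BR+xor.ALU  -- 2-wide
[4] i6  and.ALU  -- WAW r1
[5] i7  mulh.MUL  -- RAW r1
[6] i8  ld.MEM  -- no-port MEM/MEM
[7] i9  ld.MEM  -- tail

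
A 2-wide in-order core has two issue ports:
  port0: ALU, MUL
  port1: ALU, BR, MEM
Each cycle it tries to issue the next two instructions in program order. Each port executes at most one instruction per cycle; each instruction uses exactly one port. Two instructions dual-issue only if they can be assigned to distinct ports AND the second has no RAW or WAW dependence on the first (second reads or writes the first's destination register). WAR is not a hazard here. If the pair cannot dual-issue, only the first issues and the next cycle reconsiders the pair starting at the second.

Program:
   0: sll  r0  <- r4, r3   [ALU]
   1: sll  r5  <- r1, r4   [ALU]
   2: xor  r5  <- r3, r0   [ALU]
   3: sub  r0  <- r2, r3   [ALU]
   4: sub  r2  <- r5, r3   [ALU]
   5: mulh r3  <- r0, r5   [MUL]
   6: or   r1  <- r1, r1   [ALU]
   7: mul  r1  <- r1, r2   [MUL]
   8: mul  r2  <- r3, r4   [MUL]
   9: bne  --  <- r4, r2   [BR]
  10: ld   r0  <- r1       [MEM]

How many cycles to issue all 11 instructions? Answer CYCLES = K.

t=0 i0+i1:sll.ALU/sll.ALU ; 2-wide
t=1 i2+i3:xor.ALU/sub.ALU ; 2-wide
t=2 i4+i5:sub.ALU/mulh.MUL ; 2-wide
t=3 i6:or.ALU ; RAW+WAW r1
t=4 i7:mul.MUL ; no-port MUL/MUL
t=5 i8:mul.MUL ; RAW r2
t=6 i9:bne.BR ; no-port BR/MEM
t=7 i10:ld.MEM ; tail

CYCLES = 8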